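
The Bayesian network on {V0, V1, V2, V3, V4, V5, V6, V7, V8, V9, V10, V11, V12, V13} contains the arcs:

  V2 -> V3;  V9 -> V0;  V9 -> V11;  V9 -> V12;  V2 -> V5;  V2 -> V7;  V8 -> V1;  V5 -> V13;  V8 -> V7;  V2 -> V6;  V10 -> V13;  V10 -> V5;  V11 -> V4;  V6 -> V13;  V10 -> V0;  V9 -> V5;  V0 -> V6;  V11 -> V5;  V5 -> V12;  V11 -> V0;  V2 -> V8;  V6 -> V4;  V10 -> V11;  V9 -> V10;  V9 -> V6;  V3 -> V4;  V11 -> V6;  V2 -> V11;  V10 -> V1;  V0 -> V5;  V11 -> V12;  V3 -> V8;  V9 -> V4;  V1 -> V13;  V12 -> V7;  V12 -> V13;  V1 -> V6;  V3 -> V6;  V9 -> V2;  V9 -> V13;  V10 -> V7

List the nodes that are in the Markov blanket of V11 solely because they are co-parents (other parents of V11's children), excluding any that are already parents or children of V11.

{V1, V3}

Children of V11: V0, V4, V5, V6, V12.
  V0: V9, V10
  V5: V0, V2, V9, V10
  V12: V5, V9
  V6: V0, V1, V2, V3, V9
  V4: V3, V6, V9
Excluding nodes already adjacent to V11 (V0, V2, V4, V5, V6, V9, V10, V12), the co-parent-only contribution is {V1, V3}.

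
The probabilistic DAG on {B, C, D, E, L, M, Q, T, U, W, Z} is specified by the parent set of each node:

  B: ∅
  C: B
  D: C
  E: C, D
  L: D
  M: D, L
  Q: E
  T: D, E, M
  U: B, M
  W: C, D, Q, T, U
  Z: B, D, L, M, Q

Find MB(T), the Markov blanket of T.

Children of T: W.
T's parents: D, E, M.
For each child, the remaining parents (spouses of T):
  W also has parents C, D, Q, U.
Union: {D, E, M} ∪ {W} ∪ {C, D, Q, U} = {C, D, E, M, Q, U, W}.

{C, D, E, M, Q, U, W}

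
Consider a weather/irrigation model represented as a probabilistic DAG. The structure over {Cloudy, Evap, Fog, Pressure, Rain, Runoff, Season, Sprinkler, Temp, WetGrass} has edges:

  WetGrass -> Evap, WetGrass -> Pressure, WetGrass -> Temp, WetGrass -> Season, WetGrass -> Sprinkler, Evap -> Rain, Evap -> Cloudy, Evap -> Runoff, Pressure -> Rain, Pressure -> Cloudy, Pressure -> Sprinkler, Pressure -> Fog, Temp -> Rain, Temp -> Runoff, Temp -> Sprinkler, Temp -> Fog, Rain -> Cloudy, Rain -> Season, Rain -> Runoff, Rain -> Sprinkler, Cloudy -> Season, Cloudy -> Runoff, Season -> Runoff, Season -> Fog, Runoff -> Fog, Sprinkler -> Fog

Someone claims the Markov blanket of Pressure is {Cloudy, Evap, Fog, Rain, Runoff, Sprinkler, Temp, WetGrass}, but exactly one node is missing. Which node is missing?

Recall MB(v) = parents ∪ children ∪ spouses, where spouses are the other parents of v's children.
Pressure has parent WetGrass.
Ch(Pressure) = {Cloudy, Fog, Rain, Sprinkler}.
Other parents of Pressure's children:
  Rain's other parents are Evap, Temp.
  parents(Cloudy) \ {Pressure} = {Evap, Rain}.
  Sprinkler's other parents are Rain, Temp, WetGrass.
  Fog's other parents are Runoff, Season, Sprinkler, Temp.
MB(Pressure) = {Cloudy, Evap, Fog, Rain, Runoff, Season, Sprinkler, Temp, WetGrass}.
Comparing with the claimed set, Season is missing.

Season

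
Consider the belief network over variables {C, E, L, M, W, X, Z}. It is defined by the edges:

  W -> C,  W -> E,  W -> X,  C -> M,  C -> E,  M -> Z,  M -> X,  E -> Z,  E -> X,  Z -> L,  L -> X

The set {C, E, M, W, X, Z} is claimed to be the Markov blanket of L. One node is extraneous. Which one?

C

Parents of L: Z.
L has child X.
Other parents of L's children:
  X's other parents are E, M, W.
MB(L) = {E, M, W, X, Z}.
C is neither a parent, child, nor co-parent of L, so it does not belong.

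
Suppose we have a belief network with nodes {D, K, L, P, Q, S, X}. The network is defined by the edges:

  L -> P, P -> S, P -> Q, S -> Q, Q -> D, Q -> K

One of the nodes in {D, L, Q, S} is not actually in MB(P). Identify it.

D

Children of P: Q, S.
P's parents: L.
Other parents of P's children:
  S: no additional parents.
  parents(Q) \ {P} = {S}.
MB(P) = {L, Q, S}.
D is neither a parent, child, nor co-parent of P, so it does not belong.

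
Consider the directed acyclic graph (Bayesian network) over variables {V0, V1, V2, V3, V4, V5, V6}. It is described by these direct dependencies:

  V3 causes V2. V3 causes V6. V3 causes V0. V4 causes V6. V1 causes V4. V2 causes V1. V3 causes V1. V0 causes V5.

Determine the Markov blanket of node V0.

{V3, V5}

V0's parents: V3.
V0's children: V5.
Other parents of V0's children:
  V5: —
Taking the union gives {V3, V5}.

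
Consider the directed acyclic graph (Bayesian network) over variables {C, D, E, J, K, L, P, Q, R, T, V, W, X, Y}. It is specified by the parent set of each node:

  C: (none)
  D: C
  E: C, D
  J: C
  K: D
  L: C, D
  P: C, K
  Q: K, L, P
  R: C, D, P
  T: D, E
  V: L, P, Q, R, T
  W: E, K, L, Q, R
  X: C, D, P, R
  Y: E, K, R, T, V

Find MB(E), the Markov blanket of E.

{C, D, K, L, Q, R, T, V, W, Y}

The Markov blanket of a node is its parents, its children, and the other parents of its children.
E has parents C, D.
Children of E: T, W, Y.
Other parents of E's children:
  T also has parent D.
  parents(W) \ {E} = {K, L, Q, R}.
  parents(Y) \ {E} = {K, R, T, V}.
MB(E) = {C, D, K, L, Q, R, T, V, W, Y}.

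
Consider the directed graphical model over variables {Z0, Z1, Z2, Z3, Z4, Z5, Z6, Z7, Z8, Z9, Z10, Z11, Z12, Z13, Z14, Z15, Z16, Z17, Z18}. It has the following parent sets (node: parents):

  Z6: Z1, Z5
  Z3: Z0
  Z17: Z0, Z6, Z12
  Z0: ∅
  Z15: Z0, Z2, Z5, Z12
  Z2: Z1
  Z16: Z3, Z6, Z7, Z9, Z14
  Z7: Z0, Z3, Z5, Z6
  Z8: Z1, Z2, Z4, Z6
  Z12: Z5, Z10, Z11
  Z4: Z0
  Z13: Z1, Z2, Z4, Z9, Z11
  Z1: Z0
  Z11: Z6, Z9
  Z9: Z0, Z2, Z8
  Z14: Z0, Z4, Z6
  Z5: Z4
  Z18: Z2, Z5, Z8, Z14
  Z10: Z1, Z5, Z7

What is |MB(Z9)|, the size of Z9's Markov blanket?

The Markov blanket of a node is its parents, its children, and the other parents of its children.
Ch(Z9) = {Z11, Z13, Z16}.
Parents of Z9: Z0, Z2, Z8.
Other parents of Z9's children:
  Z11: Z6
  Z13: Z1, Z2, Z4, Z11
  Z16: Z3, Z6, Z7, Z14
MB(Z9) = {Z0, Z1, Z2, Z3, Z4, Z6, Z7, Z8, Z11, Z13, Z14, Z16}, which has 12 nodes.

12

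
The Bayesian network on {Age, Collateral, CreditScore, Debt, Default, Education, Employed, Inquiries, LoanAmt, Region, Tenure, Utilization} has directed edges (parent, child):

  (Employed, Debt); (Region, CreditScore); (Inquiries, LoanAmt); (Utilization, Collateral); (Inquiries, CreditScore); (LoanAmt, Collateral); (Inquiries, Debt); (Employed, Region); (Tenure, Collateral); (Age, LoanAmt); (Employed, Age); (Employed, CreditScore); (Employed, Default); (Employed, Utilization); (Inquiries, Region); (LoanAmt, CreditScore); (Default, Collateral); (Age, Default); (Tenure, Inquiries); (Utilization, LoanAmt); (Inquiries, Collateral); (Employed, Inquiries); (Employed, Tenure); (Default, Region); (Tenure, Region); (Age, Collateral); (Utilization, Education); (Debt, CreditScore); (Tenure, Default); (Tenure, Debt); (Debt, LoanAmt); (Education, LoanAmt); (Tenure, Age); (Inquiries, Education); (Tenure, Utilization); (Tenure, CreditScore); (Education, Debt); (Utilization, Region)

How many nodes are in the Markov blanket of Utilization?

10

Utilization's parents: Employed, Tenure.
Children of Utilization: Collateral, Education, LoanAmt, Region.
Co-parents of Utilization (other parents of its children):
  Education: Inquiries
  LoanAmt: Age, Debt, Education, Inquiries
  Region: Default, Employed, Inquiries, Tenure
  Collateral: Age, Default, Inquiries, LoanAmt, Tenure
MB(Utilization) = {Age, Collateral, Debt, Default, Education, Employed, Inquiries, LoanAmt, Region, Tenure}, which has 10 nodes.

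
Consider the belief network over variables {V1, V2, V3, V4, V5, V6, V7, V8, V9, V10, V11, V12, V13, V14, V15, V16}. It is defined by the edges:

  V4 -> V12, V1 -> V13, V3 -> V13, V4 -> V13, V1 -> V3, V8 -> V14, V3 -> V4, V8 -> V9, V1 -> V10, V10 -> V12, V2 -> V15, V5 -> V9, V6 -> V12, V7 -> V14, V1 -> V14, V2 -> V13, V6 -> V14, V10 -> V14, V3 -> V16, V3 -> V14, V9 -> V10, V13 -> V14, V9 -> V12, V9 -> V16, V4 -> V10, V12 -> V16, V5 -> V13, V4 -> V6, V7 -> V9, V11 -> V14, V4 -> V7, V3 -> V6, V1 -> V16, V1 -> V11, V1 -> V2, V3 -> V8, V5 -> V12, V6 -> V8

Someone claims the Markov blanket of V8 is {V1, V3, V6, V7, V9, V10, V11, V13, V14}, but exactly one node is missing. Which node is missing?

The Markov blanket of a node is its parents, its children, and the other parents of its children.
V8 has parents V3, V6.
Children of V8: V9, V14.
Parents of each child, excluding V8:
  V9: V5, V7
  V14: V1, V3, V6, V7, V10, V11, V13
MB(V8) = {V1, V3, V5, V6, V7, V9, V10, V11, V13, V14}.
Comparing with the claimed set, V5 is missing.

V5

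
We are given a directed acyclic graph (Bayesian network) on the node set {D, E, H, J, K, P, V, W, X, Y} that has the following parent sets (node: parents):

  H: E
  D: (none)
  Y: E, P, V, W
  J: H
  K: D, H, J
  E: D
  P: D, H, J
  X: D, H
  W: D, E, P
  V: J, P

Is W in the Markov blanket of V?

W is a co-parent of V: both are parents of Y.
So W ∈ MB(V).

Yes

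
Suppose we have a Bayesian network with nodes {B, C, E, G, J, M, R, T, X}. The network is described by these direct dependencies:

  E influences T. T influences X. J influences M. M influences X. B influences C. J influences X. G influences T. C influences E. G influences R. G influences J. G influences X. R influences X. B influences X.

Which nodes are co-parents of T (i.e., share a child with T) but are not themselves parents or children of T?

Children of T: X.
  X also has parents B, G, J, M, R.
Excluding nodes already adjacent to T (E, G, X), the co-parent-only contribution is {B, J, M, R}.

{B, J, M, R}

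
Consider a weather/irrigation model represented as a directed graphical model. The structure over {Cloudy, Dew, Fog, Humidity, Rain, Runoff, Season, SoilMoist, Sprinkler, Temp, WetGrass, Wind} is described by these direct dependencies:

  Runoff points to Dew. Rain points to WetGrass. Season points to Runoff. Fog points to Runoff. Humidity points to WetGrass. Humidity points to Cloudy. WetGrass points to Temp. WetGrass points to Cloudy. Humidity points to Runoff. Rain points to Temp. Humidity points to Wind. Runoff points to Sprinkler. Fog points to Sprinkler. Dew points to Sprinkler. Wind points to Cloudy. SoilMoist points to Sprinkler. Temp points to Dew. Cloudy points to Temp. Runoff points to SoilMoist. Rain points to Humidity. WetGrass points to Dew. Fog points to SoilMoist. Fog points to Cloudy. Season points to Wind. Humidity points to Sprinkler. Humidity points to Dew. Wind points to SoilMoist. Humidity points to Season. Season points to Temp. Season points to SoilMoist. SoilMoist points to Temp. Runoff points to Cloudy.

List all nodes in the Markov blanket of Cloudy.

{Fog, Humidity, Rain, Runoff, Season, SoilMoist, Temp, WetGrass, Wind}

Parents of Cloudy: Fog, Humidity, Runoff, WetGrass, Wind.
Ch(Cloudy) = {Temp}.
Parents of each child, excluding Cloudy:
  Temp's other parents are Rain, Season, SoilMoist, WetGrass.
Taking the union gives {Fog, Humidity, Rain, Runoff, Season, SoilMoist, Temp, WetGrass, Wind}.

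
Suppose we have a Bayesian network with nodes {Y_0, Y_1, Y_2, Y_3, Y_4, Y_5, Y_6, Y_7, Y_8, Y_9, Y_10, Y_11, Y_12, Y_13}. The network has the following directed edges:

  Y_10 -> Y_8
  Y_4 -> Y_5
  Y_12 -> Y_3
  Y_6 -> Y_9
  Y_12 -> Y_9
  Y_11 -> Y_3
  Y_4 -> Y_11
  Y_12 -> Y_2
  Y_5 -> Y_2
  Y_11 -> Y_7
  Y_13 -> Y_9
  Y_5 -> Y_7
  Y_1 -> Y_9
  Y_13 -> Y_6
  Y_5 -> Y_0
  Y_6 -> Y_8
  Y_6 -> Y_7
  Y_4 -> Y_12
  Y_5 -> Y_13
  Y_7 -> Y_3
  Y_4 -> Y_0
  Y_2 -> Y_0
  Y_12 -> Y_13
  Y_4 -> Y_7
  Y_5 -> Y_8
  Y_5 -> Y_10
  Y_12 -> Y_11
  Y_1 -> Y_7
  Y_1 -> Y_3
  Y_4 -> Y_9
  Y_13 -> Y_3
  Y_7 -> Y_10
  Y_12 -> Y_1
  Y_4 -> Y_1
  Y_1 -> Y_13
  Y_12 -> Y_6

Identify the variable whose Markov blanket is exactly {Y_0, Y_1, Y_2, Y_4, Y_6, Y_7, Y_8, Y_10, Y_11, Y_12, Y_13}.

The target node must have every member of {Y_0, Y_1, Y_2, Y_4, Y_6, Y_7, Y_8, Y_10, Y_11, Y_12, Y_13} as a parent, child, or co-parent, and no others.
Parents of Y_5: Y_4; children: Y_0, Y_2, Y_7, Y_8, Y_10, Y_13; co-parents: Y_1, Y_2, Y_4, Y_6, Y_7, Y_10, Y_11, Y_12.
These exactly cover the given set, so the node is Y_5.

Y_5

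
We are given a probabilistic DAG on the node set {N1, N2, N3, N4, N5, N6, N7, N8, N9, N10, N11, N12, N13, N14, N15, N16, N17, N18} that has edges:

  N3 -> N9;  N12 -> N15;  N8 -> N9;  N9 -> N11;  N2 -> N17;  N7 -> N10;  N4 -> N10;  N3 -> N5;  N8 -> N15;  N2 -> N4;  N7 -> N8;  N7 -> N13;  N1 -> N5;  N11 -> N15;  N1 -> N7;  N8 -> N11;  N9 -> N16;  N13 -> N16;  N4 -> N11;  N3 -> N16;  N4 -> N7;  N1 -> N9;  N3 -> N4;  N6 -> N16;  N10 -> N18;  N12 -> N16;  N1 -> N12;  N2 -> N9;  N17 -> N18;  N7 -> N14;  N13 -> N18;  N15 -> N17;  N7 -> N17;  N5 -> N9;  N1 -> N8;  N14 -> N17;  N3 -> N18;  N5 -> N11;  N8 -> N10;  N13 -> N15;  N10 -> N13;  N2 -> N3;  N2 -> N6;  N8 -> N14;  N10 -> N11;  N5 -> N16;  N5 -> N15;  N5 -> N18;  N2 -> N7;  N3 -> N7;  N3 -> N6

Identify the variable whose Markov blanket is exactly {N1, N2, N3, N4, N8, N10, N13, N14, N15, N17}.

N7

The target node must have every member of {N1, N2, N3, N4, N8, N10, N13, N14, N15, N17} as a parent, child, or co-parent, and no others.
Parents of N7: N1, N2, N3, N4; children: N8, N10, N13, N14, N17; co-parents: N1, N2, N4, N8, N10, N14, N15.
These exactly cover the given set, so the node is N7.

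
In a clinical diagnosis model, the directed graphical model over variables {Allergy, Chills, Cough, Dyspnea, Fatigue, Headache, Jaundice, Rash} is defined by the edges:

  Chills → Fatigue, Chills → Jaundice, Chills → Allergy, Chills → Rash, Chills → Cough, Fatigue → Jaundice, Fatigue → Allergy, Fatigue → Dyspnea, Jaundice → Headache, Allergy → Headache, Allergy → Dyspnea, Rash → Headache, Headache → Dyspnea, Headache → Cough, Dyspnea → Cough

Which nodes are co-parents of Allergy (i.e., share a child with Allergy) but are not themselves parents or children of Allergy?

Children of Allergy: Dyspnea, Headache.
  parents(Headache) \ {Allergy} = {Jaundice, Rash}.
  Dyspnea also has parents Fatigue, Headache.
Excluding nodes already adjacent to Allergy (Chills, Dyspnea, Fatigue, Headache), the co-parent-only contribution is {Jaundice, Rash}.

{Jaundice, Rash}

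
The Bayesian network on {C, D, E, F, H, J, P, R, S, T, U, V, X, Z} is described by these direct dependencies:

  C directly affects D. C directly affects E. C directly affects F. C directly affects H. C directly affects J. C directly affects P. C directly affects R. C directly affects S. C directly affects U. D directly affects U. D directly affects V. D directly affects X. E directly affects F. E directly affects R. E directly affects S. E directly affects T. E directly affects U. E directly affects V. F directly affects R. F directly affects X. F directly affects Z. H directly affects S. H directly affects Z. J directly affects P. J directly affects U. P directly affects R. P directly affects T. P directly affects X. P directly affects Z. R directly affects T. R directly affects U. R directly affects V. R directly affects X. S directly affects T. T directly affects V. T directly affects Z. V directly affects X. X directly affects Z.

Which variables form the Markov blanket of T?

{D, E, F, H, P, R, S, V, X, Z}

T has parents E, P, R, S.
T's children: V, Z.
Parents of each child, excluding T:
  V also has parents D, E, R.
  Z also has parents F, H, P, X.
MB(T) = {D, E, F, H, P, R, S, V, X, Z}.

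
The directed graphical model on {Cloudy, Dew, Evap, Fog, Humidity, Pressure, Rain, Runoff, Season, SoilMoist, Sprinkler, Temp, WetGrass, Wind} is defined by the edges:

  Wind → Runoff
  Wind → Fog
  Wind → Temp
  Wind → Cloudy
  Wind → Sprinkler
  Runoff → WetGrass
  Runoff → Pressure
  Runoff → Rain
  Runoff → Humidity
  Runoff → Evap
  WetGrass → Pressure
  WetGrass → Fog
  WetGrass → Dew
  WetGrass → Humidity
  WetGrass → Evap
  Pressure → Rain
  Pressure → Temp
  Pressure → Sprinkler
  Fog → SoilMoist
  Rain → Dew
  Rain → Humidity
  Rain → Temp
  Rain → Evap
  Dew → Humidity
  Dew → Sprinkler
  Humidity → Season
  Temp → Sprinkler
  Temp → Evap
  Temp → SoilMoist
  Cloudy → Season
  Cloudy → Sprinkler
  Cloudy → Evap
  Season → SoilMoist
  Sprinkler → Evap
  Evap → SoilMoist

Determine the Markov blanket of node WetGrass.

{Cloudy, Dew, Evap, Fog, Humidity, Pressure, Rain, Runoff, Sprinkler, Temp, Wind}

The Markov blanket of a node is its parents, its children, and the other parents of its children.
WetGrass's children: Dew, Evap, Fog, Humidity, Pressure.
WetGrass's parents: Runoff.
Co-parents of WetGrass (other parents of its children):
  Pressure also has parent Runoff.
  Fog also has parent Wind.
  Dew also has parent Rain.
  parents(Humidity) \ {WetGrass} = {Dew, Rain, Runoff}.
  Evap also has parents Cloudy, Rain, Runoff, Sprinkler, Temp.
So the Markov blanket of WetGrass is {Cloudy, Dew, Evap, Fog, Humidity, Pressure, Rain, Runoff, Sprinkler, Temp, Wind}.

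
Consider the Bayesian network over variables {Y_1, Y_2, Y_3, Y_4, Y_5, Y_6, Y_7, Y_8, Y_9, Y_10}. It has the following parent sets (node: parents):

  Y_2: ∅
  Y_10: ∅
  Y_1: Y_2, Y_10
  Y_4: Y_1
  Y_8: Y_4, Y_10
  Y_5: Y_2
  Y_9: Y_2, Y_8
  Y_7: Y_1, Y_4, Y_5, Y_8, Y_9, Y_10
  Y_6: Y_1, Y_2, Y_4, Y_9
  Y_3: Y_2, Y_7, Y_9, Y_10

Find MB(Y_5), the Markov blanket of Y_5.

{Y_1, Y_2, Y_4, Y_7, Y_8, Y_9, Y_10}

Children of Y_5: Y_7.
Parents of Y_5: Y_2.
Other parents of Y_5's children:
  Y_7's other parents are Y_1, Y_4, Y_8, Y_9, Y_10.
MB(Y_5) = {Y_1, Y_2, Y_4, Y_7, Y_8, Y_9, Y_10}.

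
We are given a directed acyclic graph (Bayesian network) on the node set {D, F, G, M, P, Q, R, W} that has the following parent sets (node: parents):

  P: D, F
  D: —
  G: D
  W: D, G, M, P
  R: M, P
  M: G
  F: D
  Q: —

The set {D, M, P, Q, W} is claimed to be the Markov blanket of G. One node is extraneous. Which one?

Pa(G) = {D}.
Ch(G) = {M, W}.
Co-parents of G (other parents of its children):
  M has no other parent.
  W also has parents D, M, P.
MB(G) = {D, M, P, W}.
Q is neither a parent, child, nor co-parent of G, so it does not belong.

Q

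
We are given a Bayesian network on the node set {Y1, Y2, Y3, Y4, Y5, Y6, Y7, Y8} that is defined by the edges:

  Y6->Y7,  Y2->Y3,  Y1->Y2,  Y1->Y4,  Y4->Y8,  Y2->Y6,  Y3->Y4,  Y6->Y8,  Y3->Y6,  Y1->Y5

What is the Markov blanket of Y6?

{Y2, Y3, Y4, Y7, Y8}

Y6's parents: Y2, Y3.
Children of Y6: Y7, Y8.
Parents of each child, excluding Y6:
  Y7 has no other parent.
  Y8's other parent is Y4.
Union: {Y2, Y3} ∪ {Y7, Y8} ∪ {Y4} = {Y2, Y3, Y4, Y7, Y8}.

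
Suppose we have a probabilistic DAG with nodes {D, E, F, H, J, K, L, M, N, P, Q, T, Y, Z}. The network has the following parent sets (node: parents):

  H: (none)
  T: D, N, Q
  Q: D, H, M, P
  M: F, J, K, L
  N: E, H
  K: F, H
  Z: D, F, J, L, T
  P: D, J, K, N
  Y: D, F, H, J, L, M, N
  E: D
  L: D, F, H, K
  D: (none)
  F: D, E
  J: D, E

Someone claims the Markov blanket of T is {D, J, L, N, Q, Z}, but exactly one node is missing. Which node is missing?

F

T has parents D, N, Q.
Children of T: Z.
Co-parents of T (other parents of its children):
  Z also has parents D, F, J, L.
MB(T) = {D, F, J, L, N, Q, Z}.
Comparing with the claimed set, F is missing.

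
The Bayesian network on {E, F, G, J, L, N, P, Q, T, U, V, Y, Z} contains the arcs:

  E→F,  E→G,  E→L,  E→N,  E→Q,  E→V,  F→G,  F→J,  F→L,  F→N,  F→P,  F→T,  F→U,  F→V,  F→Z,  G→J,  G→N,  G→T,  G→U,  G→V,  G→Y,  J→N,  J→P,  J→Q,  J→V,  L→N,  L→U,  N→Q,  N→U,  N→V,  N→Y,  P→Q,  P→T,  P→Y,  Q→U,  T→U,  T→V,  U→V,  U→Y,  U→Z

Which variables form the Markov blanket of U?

{E, F, G, J, L, N, P, Q, T, V, Y, Z}

U has children V, Y, Z.
Parents of U: F, G, L, N, Q, T.
Co-parents of U (other parents of its children):
  V: E, F, G, J, N, T
  Y: G, N, P
  Z: F
MB(U) = {E, F, G, J, L, N, P, Q, T, V, Y, Z}.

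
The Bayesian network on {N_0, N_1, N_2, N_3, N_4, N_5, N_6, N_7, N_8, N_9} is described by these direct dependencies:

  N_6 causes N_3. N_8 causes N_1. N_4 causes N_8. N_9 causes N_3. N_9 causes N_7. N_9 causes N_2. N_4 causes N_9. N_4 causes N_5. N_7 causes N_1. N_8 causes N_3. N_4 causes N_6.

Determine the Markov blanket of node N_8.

{N_1, N_3, N_4, N_6, N_7, N_9}

By definition, MB(N_8) is built from N_8's parents, N_8's children, and the co-parents of N_8.
Parents of N_8: N_4.
N_8 has children N_1, N_3.
Co-parents of N_8 (other parents of its children):
  N_3 also has parents N_6, N_9.
  N_1 also has parent N_7.
MB(N_8) = {N_1, N_3, N_4, N_6, N_7, N_9}.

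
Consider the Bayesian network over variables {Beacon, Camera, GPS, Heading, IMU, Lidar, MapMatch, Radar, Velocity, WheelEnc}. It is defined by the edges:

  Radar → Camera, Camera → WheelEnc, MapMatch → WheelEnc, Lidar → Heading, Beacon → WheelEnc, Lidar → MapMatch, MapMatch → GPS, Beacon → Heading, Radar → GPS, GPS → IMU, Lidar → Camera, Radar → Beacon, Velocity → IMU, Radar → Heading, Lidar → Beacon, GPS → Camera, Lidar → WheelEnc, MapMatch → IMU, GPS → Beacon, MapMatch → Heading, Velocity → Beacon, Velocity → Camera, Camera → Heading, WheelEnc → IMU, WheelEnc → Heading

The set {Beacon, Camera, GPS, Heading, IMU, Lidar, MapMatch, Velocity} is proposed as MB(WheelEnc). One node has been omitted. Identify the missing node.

Radar

A node's Markov blanket = Pa ∪ Ch ∪ (parents of Ch other than the node itself).
WheelEnc has parents Beacon, Camera, Lidar, MapMatch.
WheelEnc has children Heading, IMU.
Co-parents of WheelEnc (other parents of its children):
  Heading also has parents Beacon, Camera, Lidar, MapMatch, Radar.
  parents(IMU) \ {WheelEnc} = {GPS, MapMatch, Velocity}.
MB(WheelEnc) = {Beacon, Camera, GPS, Heading, IMU, Lidar, MapMatch, Radar, Velocity}.
Comparing with the claimed set, Radar is missing.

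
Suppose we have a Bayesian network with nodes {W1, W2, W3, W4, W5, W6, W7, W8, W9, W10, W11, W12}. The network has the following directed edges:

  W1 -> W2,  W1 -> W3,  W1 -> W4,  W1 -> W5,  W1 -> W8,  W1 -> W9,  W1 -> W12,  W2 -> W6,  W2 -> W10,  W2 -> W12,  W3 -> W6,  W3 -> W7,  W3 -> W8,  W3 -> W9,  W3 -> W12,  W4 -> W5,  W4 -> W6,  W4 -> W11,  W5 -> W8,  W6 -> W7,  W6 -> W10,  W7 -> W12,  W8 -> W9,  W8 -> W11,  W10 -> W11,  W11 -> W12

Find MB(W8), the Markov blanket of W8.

{W1, W3, W4, W5, W9, W10, W11}

W8's parents: W1, W3, W5.
W8 has children W9, W11.
Co-parents of W8 (other parents of its children):
  W9's other parents are W1, W3.
  W11 also has parents W4, W10.
Taking the union gives {W1, W3, W4, W5, W9, W10, W11}.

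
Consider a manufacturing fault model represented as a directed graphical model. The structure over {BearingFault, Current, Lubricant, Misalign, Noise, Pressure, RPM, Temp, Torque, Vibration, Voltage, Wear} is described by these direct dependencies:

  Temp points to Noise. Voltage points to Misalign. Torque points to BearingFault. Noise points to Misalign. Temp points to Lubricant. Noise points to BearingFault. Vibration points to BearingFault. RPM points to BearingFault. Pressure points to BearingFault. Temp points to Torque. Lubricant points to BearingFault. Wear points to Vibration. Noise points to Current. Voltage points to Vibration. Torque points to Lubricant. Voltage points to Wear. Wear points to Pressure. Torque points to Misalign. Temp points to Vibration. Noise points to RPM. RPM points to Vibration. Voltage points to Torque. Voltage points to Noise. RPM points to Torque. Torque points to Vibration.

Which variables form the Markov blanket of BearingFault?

The Markov blanket of a node is its parents, its children, and the other parents of its children.
BearingFault's parents: Lubricant, Noise, Pressure, RPM, Torque, Vibration.
BearingFault's children: none.
BearingFault has no children, so there are no co-parents.
MB(BearingFault) = {Lubricant, Noise, Pressure, RPM, Torque, Vibration}.

{Lubricant, Noise, Pressure, RPM, Torque, Vibration}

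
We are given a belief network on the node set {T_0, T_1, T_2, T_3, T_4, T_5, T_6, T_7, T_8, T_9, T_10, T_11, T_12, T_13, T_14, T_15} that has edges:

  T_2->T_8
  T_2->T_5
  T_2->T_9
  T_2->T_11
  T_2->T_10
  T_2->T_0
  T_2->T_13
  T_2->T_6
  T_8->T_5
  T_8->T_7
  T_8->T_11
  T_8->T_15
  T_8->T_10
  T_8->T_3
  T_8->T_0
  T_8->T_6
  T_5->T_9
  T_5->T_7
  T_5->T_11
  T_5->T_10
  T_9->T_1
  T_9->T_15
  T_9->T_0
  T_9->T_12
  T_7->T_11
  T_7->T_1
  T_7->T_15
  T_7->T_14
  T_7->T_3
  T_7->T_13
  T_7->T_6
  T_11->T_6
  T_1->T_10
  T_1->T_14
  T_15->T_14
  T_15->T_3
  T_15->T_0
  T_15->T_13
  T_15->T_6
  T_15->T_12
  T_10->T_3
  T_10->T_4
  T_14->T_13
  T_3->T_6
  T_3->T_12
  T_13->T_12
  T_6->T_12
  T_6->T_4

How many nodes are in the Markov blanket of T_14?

The Markov blanket of a node is its parents, its children, and the other parents of its children.
Pa(T_14) = {T_1, T_7, T_15}.
Ch(T_14) = {T_13}.
Other parents of T_14's children:
  T_13's other parents are T_2, T_7, T_15.
MB(T_14) = {T_1, T_2, T_7, T_13, T_15}, which has 5 nodes.

5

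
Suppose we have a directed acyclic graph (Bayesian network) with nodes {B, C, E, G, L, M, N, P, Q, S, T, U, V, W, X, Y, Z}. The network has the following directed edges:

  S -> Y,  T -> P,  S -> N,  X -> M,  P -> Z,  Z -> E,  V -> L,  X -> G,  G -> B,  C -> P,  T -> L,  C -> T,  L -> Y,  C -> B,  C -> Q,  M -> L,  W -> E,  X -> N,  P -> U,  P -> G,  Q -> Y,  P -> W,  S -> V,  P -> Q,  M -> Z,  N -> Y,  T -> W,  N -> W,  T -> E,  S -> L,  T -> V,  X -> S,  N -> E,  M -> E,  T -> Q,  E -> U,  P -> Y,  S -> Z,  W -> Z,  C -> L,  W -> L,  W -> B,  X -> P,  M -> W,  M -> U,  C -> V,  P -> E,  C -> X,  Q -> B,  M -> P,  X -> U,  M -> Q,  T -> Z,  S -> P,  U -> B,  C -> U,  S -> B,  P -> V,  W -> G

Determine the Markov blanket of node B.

{C, G, Q, S, U, W}

B has parents C, G, Q, S, U, W.
B's children: none.
B has no children, so there are no co-parents.
So the Markov blanket of B is {C, G, Q, S, U, W}.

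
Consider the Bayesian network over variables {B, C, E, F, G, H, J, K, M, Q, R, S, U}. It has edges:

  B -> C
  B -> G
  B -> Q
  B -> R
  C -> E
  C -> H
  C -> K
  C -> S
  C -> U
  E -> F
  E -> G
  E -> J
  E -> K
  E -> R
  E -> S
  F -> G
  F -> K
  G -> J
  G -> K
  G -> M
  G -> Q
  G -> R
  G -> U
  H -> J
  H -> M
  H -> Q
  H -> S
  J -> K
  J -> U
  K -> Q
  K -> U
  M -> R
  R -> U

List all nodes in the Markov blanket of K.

{B, C, E, F, G, H, J, Q, R, U}

Recall MB(v) = parents ∪ children ∪ spouses, where spouses are the other parents of v's children.
Parents of K: C, E, F, G, J.
Children of K: Q, U.
Parents of each child, excluding K:
  Q also has parents B, G, H.
  U's other parents are C, G, J, R.
So the Markov blanket of K is {B, C, E, F, G, H, J, Q, R, U}.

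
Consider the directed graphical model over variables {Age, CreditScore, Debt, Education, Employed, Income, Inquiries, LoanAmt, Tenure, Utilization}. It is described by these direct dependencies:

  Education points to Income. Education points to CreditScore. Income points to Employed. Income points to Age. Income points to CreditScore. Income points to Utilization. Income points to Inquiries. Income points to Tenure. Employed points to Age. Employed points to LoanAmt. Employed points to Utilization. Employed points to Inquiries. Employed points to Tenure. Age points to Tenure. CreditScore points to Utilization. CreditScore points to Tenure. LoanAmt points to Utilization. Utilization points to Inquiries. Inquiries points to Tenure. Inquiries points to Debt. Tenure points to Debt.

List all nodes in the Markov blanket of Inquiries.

Inquiries has children Debt, Tenure.
Inquiries has parents Employed, Income, Utilization.
For each child, the remaining parents (spouses of Inquiries):
  Tenure also has parents Age, CreditScore, Employed, Income.
  parents(Debt) \ {Inquiries} = {Tenure}.
MB(Inquiries) = {Age, CreditScore, Debt, Employed, Income, Tenure, Utilization}.

{Age, CreditScore, Debt, Employed, Income, Tenure, Utilization}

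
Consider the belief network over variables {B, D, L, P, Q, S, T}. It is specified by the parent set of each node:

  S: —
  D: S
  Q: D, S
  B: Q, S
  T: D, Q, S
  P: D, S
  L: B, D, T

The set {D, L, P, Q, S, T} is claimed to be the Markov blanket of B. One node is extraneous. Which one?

P

Parents of B: Q, S.
Children of B: L.
Other parents of B's children:
  L's other parents are D, T.
MB(B) = {D, L, Q, S, T}.
P is neither a parent, child, nor co-parent of B, so it does not belong.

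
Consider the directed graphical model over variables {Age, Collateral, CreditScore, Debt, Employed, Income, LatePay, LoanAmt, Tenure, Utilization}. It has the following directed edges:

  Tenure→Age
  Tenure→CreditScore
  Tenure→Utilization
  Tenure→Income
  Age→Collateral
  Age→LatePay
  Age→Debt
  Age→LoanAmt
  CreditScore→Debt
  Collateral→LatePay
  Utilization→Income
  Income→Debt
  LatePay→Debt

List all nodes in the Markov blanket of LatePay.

Recall MB(v) = parents ∪ children ∪ spouses, where spouses are the other parents of v's children.
Ch(LatePay) = {Debt}.
Pa(LatePay) = {Age, Collateral}.
Other parents of LatePay's children:
  Debt: Age, CreditScore, Income
MB(LatePay) = {Age, Collateral, CreditScore, Debt, Income}.

{Age, Collateral, CreditScore, Debt, Income}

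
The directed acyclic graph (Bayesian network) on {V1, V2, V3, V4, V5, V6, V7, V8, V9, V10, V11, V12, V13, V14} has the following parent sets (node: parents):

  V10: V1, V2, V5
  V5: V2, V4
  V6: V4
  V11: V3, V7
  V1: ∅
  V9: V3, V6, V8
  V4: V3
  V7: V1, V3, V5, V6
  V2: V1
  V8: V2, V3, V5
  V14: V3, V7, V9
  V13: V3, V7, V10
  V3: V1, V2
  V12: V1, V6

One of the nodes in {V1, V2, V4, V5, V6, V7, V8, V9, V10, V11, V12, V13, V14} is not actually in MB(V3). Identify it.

V12

The Markov blanket of a node is its parents, its children, and the other parents of its children.
Pa(V3) = {V1, V2}.
V3's children: V4, V7, V8, V9, V11, V13, V14.
Parents of each child, excluding V3:
  V4: —
  V7: V1, V5, V6
  V8: V2, V5
  V9: V6, V8
  V11: V7
  V13: V7, V10
  V14: V7, V9
MB(V3) = {V1, V2, V4, V5, V6, V7, V8, V9, V10, V11, V13, V14}.
V12 is neither a parent, child, nor co-parent of V3, so it does not belong.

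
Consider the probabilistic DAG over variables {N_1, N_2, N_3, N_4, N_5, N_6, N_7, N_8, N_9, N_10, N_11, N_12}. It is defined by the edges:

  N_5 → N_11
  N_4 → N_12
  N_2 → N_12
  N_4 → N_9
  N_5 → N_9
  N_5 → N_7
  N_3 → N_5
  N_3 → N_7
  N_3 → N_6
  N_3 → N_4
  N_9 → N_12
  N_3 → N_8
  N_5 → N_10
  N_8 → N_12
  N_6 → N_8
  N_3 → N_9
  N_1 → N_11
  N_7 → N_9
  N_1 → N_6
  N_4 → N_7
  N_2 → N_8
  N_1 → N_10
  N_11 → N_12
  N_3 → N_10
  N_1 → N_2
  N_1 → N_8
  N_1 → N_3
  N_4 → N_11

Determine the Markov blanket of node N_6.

{N_1, N_2, N_3, N_8}

Pa(N_6) = {N_1, N_3}.
Ch(N_6) = {N_8}.
Co-parents of N_6 (other parents of its children):
  N_8's other parents are N_1, N_2, N_3.
Taking the union gives {N_1, N_2, N_3, N_8}.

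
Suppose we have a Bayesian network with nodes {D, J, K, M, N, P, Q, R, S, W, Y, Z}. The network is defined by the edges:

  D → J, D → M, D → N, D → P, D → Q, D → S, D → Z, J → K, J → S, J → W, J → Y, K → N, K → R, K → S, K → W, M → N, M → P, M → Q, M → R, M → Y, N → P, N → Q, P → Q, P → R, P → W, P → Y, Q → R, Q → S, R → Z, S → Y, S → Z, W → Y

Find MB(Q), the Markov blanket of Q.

The Markov blanket of a node is its parents, its children, and the other parents of its children.
Ch(Q) = {R, S}.
Parents of Q: D, M, N, P.
Other parents of Q's children:
  R: K, M, P
  S: D, J, K
MB(Q) = {D, J, K, M, N, P, R, S}.

{D, J, K, M, N, P, R, S}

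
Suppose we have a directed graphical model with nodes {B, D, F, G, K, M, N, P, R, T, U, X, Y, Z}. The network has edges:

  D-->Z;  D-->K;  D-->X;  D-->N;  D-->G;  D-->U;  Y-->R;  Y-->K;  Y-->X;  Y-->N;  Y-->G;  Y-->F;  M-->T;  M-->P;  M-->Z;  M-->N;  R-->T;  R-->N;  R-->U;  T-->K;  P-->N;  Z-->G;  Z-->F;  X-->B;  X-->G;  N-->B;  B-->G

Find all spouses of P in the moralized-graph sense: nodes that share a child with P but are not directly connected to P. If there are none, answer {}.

{D, R, Y}

Children of P: N.
  N: D, M, R, Y
Excluding nodes already adjacent to P (M, N), the co-parent-only contribution is {D, R, Y}.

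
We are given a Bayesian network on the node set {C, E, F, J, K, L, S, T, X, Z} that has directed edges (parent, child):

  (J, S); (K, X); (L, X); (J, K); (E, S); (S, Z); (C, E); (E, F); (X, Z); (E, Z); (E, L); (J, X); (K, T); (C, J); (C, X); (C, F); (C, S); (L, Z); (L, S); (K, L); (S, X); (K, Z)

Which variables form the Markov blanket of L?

L's children: S, X, Z.
L's parents: E, K.
For each child, the remaining parents (spouses of L):
  parents(S) \ {L} = {C, E, J}.
  parents(X) \ {L} = {C, J, K, S}.
  Z also has parents E, K, S, X.
MB(L) = {C, E, J, K, S, X, Z}.

{C, E, J, K, S, X, Z}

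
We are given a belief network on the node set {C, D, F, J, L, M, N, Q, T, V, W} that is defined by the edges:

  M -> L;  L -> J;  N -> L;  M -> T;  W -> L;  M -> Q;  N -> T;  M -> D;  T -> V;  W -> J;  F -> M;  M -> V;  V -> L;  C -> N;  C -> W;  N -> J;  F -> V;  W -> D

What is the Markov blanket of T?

{F, M, N, V}

T's parents: M, N.
T's children: V.
Parents of each child, excluding T:
  V: F, M
MB(T) = {F, M, N, V}.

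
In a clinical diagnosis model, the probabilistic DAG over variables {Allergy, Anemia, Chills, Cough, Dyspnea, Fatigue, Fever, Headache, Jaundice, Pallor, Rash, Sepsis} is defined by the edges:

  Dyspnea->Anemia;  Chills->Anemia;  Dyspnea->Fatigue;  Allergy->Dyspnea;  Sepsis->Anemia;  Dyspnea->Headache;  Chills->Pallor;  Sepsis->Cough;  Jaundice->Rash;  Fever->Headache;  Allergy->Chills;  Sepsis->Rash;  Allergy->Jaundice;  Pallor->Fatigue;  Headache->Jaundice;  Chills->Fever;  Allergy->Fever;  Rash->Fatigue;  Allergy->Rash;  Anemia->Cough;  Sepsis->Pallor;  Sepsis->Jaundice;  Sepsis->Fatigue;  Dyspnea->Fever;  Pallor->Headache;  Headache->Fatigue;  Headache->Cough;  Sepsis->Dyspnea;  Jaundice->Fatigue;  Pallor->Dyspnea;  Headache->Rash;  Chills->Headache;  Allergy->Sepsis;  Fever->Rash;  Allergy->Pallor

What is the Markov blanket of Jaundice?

The Markov blanket of a node is its parents, its children, and the other parents of its children.
Jaundice's children: Fatigue, Rash.
Jaundice has parents Allergy, Headache, Sepsis.
Co-parents of Jaundice (other parents of its children):
  Rash: Allergy, Fever, Headache, Sepsis
  Fatigue: Dyspnea, Headache, Pallor, Rash, Sepsis
So the Markov blanket of Jaundice is {Allergy, Dyspnea, Fatigue, Fever, Headache, Pallor, Rash, Sepsis}.

{Allergy, Dyspnea, Fatigue, Fever, Headache, Pallor, Rash, Sepsis}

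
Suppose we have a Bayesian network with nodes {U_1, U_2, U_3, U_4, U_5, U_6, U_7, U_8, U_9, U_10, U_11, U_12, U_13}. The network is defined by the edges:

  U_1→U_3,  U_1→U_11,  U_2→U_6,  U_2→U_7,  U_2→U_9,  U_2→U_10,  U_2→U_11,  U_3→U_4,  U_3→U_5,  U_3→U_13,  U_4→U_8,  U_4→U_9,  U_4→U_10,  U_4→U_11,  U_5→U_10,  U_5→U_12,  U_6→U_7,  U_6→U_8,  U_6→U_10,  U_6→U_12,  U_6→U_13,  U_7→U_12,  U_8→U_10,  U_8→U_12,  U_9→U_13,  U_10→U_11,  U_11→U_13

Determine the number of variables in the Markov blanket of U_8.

7

The Markov blanket of a node is its parents, its children, and the other parents of its children.
U_8's parents: U_4, U_6.
Ch(U_8) = {U_10, U_12}.
For each child, the remaining parents (spouses of U_8):
  U_10's other parents are U_2, U_4, U_5, U_6.
  U_12 also has parents U_5, U_6, U_7.
MB(U_8) = {U_2, U_4, U_5, U_6, U_7, U_10, U_12}, which has 7 nodes.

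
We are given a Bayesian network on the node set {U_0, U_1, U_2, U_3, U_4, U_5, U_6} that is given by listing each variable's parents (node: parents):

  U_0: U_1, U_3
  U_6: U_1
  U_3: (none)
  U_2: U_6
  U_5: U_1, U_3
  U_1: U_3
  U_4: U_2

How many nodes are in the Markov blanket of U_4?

1

The Markov blanket of a node is its parents, its children, and the other parents of its children.
Children of U_4: none.
U_4 has parent U_2.
With no children, U_4 has no spouses; the co-parent set is empty.
MB(U_4) = {U_2}, which has 1 node.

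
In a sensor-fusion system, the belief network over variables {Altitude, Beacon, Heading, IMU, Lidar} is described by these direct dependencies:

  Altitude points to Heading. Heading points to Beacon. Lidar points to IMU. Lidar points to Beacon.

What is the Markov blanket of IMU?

By definition, MB(IMU) is built from IMU's parents, IMU's children, and the co-parents of IMU.
Parents of IMU: Lidar.
Ch(IMU) = {}.
IMU has no children, so there are no co-parents.
So the Markov blanket of IMU is {Lidar}.

{Lidar}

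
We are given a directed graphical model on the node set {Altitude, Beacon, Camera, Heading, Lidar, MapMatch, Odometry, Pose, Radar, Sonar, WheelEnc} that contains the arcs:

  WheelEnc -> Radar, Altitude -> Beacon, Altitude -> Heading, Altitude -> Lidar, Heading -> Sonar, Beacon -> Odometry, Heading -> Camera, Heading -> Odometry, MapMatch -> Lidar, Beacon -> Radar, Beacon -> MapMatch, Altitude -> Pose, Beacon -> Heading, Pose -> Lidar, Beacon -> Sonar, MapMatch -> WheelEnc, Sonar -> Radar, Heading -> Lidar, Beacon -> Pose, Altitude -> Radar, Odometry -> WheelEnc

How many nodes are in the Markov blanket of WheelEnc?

6

By definition, MB(WheelEnc) is built from WheelEnc's parents, WheelEnc's children, and the co-parents of WheelEnc.
Ch(WheelEnc) = {Radar}.
WheelEnc has parents MapMatch, Odometry.
Parents of each child, excluding WheelEnc:
  Radar: Altitude, Beacon, Sonar
MB(WheelEnc) = {Altitude, Beacon, MapMatch, Odometry, Radar, Sonar}, which has 6 nodes.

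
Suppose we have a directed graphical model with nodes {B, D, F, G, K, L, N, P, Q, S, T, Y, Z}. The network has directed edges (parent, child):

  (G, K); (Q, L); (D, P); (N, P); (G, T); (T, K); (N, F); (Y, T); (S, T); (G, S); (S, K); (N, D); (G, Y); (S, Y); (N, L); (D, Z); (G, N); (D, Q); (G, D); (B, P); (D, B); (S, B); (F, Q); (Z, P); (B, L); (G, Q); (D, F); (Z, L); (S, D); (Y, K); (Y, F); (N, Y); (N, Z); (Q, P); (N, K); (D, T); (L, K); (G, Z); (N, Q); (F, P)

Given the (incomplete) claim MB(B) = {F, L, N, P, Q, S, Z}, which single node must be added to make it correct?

Children of B: L, P.
B's parents: D, S.
Other parents of B's children:
  parents(P) \ {B} = {D, F, N, Q, Z}.
  L also has parents N, Q, Z.
MB(B) = {D, F, L, N, P, Q, S, Z}.
Comparing with the claimed set, D is missing.

D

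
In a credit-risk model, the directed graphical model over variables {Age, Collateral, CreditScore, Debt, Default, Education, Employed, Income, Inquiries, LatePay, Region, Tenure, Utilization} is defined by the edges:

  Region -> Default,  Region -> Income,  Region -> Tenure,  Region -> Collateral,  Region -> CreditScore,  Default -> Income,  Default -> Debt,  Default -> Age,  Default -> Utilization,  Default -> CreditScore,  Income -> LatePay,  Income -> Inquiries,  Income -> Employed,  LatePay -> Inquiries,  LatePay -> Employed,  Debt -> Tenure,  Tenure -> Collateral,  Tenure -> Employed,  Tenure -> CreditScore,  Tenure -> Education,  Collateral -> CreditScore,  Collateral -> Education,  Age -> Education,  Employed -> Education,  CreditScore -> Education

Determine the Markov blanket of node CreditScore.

{Age, Collateral, Default, Education, Employed, Region, Tenure}

CreditScore's children: Education.
Parents of CreditScore: Collateral, Default, Region, Tenure.
Parents of each child, excluding CreditScore:
  Education: Age, Collateral, Employed, Tenure
Union: {Collateral, Default, Region, Tenure} ∪ {Education} ∪ {Age, Collateral, Employed, Tenure} = {Age, Collateral, Default, Education, Employed, Region, Tenure}.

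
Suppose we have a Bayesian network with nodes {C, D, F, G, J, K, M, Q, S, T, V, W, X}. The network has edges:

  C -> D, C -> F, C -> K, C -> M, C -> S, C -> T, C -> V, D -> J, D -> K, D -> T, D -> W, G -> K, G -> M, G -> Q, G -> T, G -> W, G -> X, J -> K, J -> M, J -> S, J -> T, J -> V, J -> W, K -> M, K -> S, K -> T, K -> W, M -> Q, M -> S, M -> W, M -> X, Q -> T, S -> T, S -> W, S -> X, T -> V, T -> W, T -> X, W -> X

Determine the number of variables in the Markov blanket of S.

Recall MB(v) = parents ∪ children ∪ spouses, where spouses are the other parents of v's children.
S has children T, W, X.
Parents of S: C, J, K, M.
Co-parents of S (other parents of its children):
  T also has parents C, D, G, J, K, Q.
  W also has parents D, G, J, K, M, T.
  X's other parents are G, M, T, W.
MB(S) = {C, D, G, J, K, M, Q, T, W, X}, which has 10 nodes.

10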